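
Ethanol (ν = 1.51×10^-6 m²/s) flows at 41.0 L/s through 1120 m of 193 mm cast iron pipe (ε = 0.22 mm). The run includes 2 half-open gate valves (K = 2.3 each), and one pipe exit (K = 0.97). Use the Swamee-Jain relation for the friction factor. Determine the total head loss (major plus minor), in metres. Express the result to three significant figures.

H_L ≈ 13.3 m

V = 4Q/(πD²) = 1.401 m/s; V²/2g = 0.1001 m
Re = 1.79×10^5, ε/D = 0.00114 → f = 0.02186 (Swamee-Jain)
Major: h_f = f(L/D)·V²/2g = 0.02186·5803·0.1001 = 12.70 m
Minor: ΣK = 5.57; h_m = ΣK·V²/2g = 0.5576 m
Total H_L = 12.70 + 0.5576 = 13.26 m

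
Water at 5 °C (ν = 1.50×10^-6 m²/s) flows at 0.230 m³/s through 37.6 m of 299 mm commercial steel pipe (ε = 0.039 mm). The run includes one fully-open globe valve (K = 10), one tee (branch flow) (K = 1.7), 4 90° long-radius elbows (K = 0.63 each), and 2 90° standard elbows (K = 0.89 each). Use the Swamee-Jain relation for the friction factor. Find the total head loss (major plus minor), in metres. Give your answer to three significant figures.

H_L ≈ 9.74 m

V = 4Q/(πD²) = 3.276 m/s; V²/2g = 0.5469 m
Re = 6.53×10^5, ε/D = 1.30×10^-4 → f = 0.01443 (Swamee-Jain)
Major: h_f = f(L/D)·V²/2g = 0.01443·125.8·0.5469 = 0.9923 m
Minor: ΣK = 16.0; h_m = ΣK·V²/2g = 8.750 m
Total H_L = 0.9923 + 8.750 = 9.742 m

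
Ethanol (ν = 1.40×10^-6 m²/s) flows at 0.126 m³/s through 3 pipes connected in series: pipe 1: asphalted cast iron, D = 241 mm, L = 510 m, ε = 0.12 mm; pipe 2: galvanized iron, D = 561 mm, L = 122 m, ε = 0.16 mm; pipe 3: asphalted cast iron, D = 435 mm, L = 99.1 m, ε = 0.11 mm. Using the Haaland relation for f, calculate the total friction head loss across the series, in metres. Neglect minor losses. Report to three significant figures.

H ≈ 14.7 m

Pipe 1: V = 2.762 m/s, Re = 4.75×10^5, ε/D = 4.98×10^-4, f = 0.01760, h_1 = f(L/D)V²/2g = 14.49 m
Pipe 2: V = 0.5097 m/s, Re = 2.04×10^5, ε/D = 2.85×10^-4, f = 0.01737, h_2 = f(L/D)V²/2g = 0.05004 m
Pipe 3: V = 0.8478 m/s, Re = 2.63×10^5, ε/D = 2.53×10^-4, f = 0.01668, h_3 = f(L/D)V²/2g = 0.1392 m
Series → Q common, losses add: H = Σh = 14.68 m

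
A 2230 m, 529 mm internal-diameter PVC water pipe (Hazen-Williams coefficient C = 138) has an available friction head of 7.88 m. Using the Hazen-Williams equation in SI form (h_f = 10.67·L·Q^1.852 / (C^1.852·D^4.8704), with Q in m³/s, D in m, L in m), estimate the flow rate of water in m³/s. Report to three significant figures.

Rearranging: Q = [h_f·C^1.852·D^4.8704 / (10.67·L)]^(1/1.852)
Q = [7.88·138^1.852·0.529^4.8704 / (10.67·2230)]^0.540 = 0.3417 m³/s

Q ≈ 0.342 m³/s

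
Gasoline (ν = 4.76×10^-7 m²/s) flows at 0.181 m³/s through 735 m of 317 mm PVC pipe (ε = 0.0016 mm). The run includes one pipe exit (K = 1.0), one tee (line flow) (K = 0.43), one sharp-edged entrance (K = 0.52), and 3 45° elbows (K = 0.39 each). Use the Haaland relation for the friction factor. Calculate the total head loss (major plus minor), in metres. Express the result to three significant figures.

H_L ≈ 7.62 m

V = 4Q/(πD²) = 2.293 m/s; V²/2g = 0.2681 m
Re = 1.53×10^6, ε/D = 5.05×10^-6 → f = 0.01092 (Haaland)
Major: h_f = f(L/D)·V²/2g = 0.01092·2319·0.2681 = 6.787 m
Minor: ΣK = 3.12; h_m = ΣK·V²/2g = 0.8364 m
Total H_L = 6.787 + 0.8364 = 7.624 m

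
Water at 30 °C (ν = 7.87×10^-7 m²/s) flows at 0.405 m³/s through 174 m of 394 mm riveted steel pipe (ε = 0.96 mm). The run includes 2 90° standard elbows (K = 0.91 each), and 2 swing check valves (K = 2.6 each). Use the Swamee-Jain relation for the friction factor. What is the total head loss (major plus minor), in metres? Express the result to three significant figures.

H_L ≈ 10.1 m

V = 4Q/(πD²) = 3.322 m/s; V²/2g = 0.5624 m
Re = 1.66×10^6, ε/D = 0.00244 → f = 0.02485 (Swamee-Jain)
Major: h_f = f(L/D)·V²/2g = 0.02485·441.6·0.5624 = 6.171 m
Minor: ΣK = 7.02; h_m = ΣK·V²/2g = 3.948 m
Total H_L = 6.171 + 3.948 = 10.12 m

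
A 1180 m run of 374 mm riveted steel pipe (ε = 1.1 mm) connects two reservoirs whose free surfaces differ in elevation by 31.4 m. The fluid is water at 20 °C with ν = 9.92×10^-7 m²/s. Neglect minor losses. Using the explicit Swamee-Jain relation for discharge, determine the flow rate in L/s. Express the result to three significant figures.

Q ≈ 300 L/s

Swamee-Jain (Type II): Q = -0.965·√(gD⁵h_f/L)·ln[ε/(3.7D) + √(3.17ν²L/(gD³h_f))]
√(gD⁵h_f/L) = √(9.81·0.374⁵·31.4/1180) = 0.04371
ε/(3.7D) = 7.95×10^-4; √(3.17ν²L/(gD³h_f)) = 1.51×10^-5
Q = -0.965·0.04371·ln(8.100×10^-4) = 0.3002 m³/s
Check: V = 2.73 m/s, Re = 1.03×10^6, f = 0.02622, h_f = 31.5 m ≈ 31.4 m ✓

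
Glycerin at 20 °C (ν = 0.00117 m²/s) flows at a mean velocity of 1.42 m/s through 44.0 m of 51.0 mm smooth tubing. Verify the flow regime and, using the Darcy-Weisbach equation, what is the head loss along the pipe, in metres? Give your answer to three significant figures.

Re = VD/ν = 1.42·0.05100/0.00117 = 61.9 → laminar (Re < 2300)
f = 64/Re = 1.034
h_f = f(L/D)V²/(2g) = 1.034·(44.0/0.05100)·1.42²/(2·9.81) = 91.68 m

h_f ≈ 91.7 m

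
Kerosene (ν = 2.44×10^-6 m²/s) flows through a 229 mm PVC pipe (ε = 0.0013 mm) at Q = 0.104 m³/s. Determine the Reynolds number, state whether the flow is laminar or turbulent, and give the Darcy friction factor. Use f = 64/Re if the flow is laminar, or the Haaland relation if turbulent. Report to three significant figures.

Re ≈ 2.37×10^5; turbulent; f ≈ 0.0150

V = 4Q/(πD²) = 2.525 m/s
Re = VD/ν = 2.525·0.229/2.44×10^-6 = 2.37×10^5
Re > 4000 → turbulent; ε/D = 5.68×10^-6
Haaland: f = 0.01504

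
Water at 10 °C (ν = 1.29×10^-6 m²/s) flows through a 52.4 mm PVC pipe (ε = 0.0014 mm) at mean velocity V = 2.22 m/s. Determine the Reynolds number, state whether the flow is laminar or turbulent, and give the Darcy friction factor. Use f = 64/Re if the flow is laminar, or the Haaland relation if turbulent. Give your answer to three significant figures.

Re = VD/ν = 2.220·0.0524/1.29×10^-6 = 9.02×10^4
Re > 4000 → turbulent; ε/D = 2.67×10^-5
Haaland: f = 0.01831

Re ≈ 9.02×10^4; turbulent; f ≈ 0.0183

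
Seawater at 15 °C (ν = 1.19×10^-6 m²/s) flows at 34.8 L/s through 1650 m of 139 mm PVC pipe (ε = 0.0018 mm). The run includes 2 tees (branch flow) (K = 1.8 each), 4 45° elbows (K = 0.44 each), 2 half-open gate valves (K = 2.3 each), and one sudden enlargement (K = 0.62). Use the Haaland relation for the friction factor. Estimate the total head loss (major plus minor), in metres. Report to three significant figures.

V = 4Q/(πD²) = 2.293 m/s; V²/2g = 0.2681 m
Re = 2.68×10^5, ε/D = 1.29×10^-5 → f = 0.01475 (Haaland)
Major: h_f = f(L/D)·V²/2g = 0.01475·11871·0.2681 = 46.93 m
Minor: ΣK = 10.6; h_m = ΣK·V²/2g = 2.836 m
Total H_L = 46.93 + 2.836 = 49.77 m

H_L ≈ 49.8 m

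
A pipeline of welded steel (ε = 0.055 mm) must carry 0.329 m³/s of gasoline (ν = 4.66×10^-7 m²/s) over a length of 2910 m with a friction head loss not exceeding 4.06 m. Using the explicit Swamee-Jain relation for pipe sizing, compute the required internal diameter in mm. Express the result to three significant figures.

Swamee-Jain (Type III): D = 0.66·[ε^1.25·(LQ²/(gh_f))^4.75 + ν·Q^9.4·(L/(gh_f))^5.2]^0.04
LQ²/(gh_f) = 7.908; L/(gh_f) = 73.06
Term 1 = ε^1.25·(…)^4.75 = 0.0874; Term 2 = ν·Q^9.4·(…)^5.2 = 0.0663
D = 0.66·(0.0874 + 0.0663)^0.04 = 0.6124 m = 612 mm
Check: V = 1.12 m/s, Re = 1.47×10^6, f = 0.01295, h_f = 3.92 m ≈ 4.06 m ✓

D ≈ 612 mm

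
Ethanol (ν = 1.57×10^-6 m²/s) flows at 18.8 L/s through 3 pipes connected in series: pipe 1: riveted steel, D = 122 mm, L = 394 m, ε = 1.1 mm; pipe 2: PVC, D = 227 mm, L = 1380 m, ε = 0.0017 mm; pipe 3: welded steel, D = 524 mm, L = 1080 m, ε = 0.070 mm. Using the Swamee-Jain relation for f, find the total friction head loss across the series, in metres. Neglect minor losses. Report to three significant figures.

Pipe 1: V = 1.608 m/s, Re = 1.25×10^5, ε/D = 0.00902, f = 0.03734, h_1 = f(L/D)V²/2g = 15.90 m
Pipe 2: V = 0.4645 m/s, Re = 6.72×10^4, ε/D = 7.49×10^-6, f = 0.01948, h_2 = f(L/D)V²/2g = 1.303 m
Pipe 3: V = 0.08718 m/s, Re = 2.91×10^4, ε/D = 1.34×10^-4, f = 0.02395, h_3 = f(L/D)V²/2g = 0.01912 m
Series → Q common, losses add: H = Σh = 17.22 m

H ≈ 17.2 m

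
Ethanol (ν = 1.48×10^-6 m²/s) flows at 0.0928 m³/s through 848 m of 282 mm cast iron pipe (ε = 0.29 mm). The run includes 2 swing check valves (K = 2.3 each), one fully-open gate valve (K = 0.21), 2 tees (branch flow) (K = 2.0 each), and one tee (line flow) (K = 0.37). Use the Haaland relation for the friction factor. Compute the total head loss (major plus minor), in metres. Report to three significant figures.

V = 4Q/(πD²) = 1.486 m/s; V²/2g = 0.1125 m
Re = 2.83×10^5, ε/D = 0.00103 → f = 0.02069 (Haaland)
Major: h_f = f(L/D)·V²/2g = 0.02069·3007·0.1125 = 7.000 m
Minor: ΣK = 9.18; h_m = ΣK·V²/2g = 1.033 m
Total H_L = 7.000 + 1.033 = 8.033 m

H_L ≈ 8.03 m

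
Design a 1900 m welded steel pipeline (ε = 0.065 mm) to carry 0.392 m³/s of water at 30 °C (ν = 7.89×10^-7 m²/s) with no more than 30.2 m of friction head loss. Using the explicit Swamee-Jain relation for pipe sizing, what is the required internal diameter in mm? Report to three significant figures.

D ≈ 411 mm

Swamee-Jain (Type III): D = 0.66·[ε^1.25·(LQ²/(gh_f))^4.75 + ν·Q^9.4·(L/(gh_f))^5.2]^0.04
LQ²/(gh_f) = 0.9855; L/(gh_f) = 6.413
Term 1 = ε^1.25·(…)^4.75 = 5.44×10^-6; Term 2 = ν·Q^9.4·(…)^5.2 = 1.87×10^-6
D = 0.66·(5.44×10^-6 + 1.87×10^-6)^0.04 = 0.4112 m = 411 mm
Check: V = 2.95 m/s, Re = 1.54×10^6, f = 0.01394, h_f = 28.6 m ≈ 30.2 m ✓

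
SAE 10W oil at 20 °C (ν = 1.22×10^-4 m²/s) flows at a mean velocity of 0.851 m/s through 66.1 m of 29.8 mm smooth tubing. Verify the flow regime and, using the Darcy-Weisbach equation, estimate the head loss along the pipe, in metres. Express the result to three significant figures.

Re = VD/ν = 0.851·0.02980/1.22×10^-4 = 208 → laminar (Re < 2300)
f = 64/Re = 0.3079
h_f = f(L/D)V²/(2g) = 0.3079·(66.1/0.02980)·0.851²/(2·9.81) = 25.21 m

h_f ≈ 25.2 m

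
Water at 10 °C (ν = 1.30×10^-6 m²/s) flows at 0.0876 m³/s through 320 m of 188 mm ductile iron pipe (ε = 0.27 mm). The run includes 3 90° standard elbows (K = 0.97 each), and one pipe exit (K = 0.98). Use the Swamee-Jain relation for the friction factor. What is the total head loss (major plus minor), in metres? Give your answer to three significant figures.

V = 4Q/(πD²) = 3.156 m/s; V²/2g = 0.5076 m
Re = 4.56×10^5, ε/D = 0.00144 → f = 0.02212 (Swamee-Jain)
Major: h_f = f(L/D)·V²/2g = 0.02212·1702·0.5076 = 19.11 m
Minor: ΣK = 3.89; h_m = ΣK·V²/2g = 1.974 m
Total H_L = 19.11 + 1.974 = 21.08 m

H_L ≈ 21.1 m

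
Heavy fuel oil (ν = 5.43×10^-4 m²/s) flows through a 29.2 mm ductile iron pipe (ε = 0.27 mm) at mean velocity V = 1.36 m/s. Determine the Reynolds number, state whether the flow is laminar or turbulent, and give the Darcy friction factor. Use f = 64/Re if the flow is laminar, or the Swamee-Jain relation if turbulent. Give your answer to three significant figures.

Re = VD/ν = 1.360·0.0292/5.43×10^-4 = 73.1
Re < 2300 → laminar → f = 64/Re = 0.8751

Re ≈ 73.1; laminar; f = 64/Re ≈ 0.875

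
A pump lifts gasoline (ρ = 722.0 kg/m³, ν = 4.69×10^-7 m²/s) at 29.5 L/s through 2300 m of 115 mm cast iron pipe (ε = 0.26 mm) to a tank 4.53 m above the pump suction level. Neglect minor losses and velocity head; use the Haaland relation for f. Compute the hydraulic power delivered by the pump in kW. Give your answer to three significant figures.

P_hyd ≈ 43.0 kW

V = 4Q/(πD²) = 2.840 m/s; Re = 6.96×10^5; ε/D = 0.00226; f = 0.02447
h_f = f(L/D)V²/2g = 201.2 m
Total head H = z + h_f = 4.53 + 201.2 = 205.7 m
P_hyd = ρgQH = 722.0·9.81·0.0295·205.7 = 42.98 kW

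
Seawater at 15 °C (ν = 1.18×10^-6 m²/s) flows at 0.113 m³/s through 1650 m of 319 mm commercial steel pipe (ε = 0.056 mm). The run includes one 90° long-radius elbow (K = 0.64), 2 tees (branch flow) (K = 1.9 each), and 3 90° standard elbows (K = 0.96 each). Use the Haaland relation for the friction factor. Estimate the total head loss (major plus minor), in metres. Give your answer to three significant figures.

H_L ≈ 8.89 m

V = 4Q/(πD²) = 1.414 m/s; V²/2g = 0.1019 m
Re = 3.82×10^5, ε/D = 1.76×10^-4 → f = 0.01545 (Haaland)
Major: h_f = f(L/D)·V²/2g = 0.01545·5172·0.1019 = 8.142 m
Minor: ΣK = 7.32; h_m = ΣK·V²/2g = 0.7458 m
Total H_L = 8.142 + 0.7458 = 8.888 m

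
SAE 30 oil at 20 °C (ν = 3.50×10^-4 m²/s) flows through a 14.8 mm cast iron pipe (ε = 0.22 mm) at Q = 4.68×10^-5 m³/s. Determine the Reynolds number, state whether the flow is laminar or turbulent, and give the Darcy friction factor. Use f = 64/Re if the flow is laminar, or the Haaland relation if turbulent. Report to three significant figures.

V = 4Q/(πD²) = 0.2720 m/s
Re = VD/ν = 0.2720·0.0148/3.50×10^-4 = 11.5
Re < 2300 → laminar → f = 64/Re = 5.564

Re ≈ 11.5; laminar; f = 64/Re ≈ 5.56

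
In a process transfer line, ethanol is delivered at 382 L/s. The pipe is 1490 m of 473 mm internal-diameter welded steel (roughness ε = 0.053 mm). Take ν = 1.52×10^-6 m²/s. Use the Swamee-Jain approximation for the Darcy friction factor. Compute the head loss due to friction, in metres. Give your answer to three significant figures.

h_f ≈ 10.7 m

V = 4Q/(πD²) = 4·0.382/(π·0.473²) = 2.174 m/s
Re = VD/ν = 2.174·0.473/1.52×10^-6 = 6.77×10^5 → turbulent
ε/D = 0.053/473 = 1.12×10^-4
Swamee-Jain: f = 0.01416
h_f = f(L/D)V²/(2g) = 0.01416·(1490/0.473)·2.174²/(2·9.81) = 10.74 m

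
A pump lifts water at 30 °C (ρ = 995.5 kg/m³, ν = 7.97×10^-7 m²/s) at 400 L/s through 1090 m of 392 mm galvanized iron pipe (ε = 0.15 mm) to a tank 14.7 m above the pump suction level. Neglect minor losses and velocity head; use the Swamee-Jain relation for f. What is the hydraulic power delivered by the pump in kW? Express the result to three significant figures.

V = 4Q/(πD²) = 3.314 m/s; Re = 1.63×10^6; ε/D = 3.83×10^-4; f = 0.01621
h_f = f(L/D)V²/2g = 25.23 m
Total head H = z + h_f = 14.7 + 25.23 = 39.93 m
P_hyd = ρgQH = 995.5·9.81·0.400·39.93 = 156.0 kW

P_hyd ≈ 156 kW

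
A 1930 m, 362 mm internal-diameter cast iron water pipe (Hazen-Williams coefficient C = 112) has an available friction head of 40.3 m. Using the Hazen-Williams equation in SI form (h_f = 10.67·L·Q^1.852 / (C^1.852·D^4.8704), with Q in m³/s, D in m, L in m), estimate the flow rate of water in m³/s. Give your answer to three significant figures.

Q ≈ 0.267 m³/s

Rearranging: Q = [h_f·C^1.852·D^4.8704 / (10.67·L)]^(1/1.852)
Q = [40.3·112^1.852·0.362^4.8704 / (10.67·1930)]^0.540 = 0.2669 m³/s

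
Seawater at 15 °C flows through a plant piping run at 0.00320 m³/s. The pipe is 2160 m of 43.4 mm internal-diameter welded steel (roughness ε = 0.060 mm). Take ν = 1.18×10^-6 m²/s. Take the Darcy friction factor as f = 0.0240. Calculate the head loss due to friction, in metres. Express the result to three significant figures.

h_f ≈ 285 m

V = 4Q/(πD²) = 4·0.00320/(π·0.0434²) = 2.163 m/s
h_f = f(L/D)V²/(2g) = 0.02400·(2160/0.0434)·2.163²/(2·9.81) = 284.9 m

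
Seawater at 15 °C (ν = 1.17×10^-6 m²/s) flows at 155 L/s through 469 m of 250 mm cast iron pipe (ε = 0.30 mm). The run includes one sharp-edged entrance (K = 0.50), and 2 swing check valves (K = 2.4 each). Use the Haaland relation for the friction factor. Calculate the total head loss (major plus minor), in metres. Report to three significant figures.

H_L ≈ 22.6 m

V = 4Q/(πD²) = 3.158 m/s; V²/2g = 0.5082 m
Re = 6.75×10^5, ε/D = 0.00120 → f = 0.02092 (Haaland)
Major: h_f = f(L/D)·V²/2g = 0.02092·1876·0.5082 = 19.95 m
Minor: ΣK = 5.30; h_m = ΣK·V²/2g = 2.693 m
Total H_L = 19.95 + 2.693 = 22.64 m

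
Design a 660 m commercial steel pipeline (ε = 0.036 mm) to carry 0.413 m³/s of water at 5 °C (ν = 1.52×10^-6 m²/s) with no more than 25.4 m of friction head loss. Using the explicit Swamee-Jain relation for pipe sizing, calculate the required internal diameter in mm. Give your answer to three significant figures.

Swamee-Jain (Type III): D = 0.66·[ε^1.25·(LQ²/(gh_f))^4.75 + ν·Q^9.4·(L/(gh_f))^5.2]^0.04
LQ²/(gh_f) = 0.4518; L/(gh_f) = 2.649
Term 1 = ε^1.25·(…)^4.75 = 6.40×10^-8; Term 2 = ν·Q^9.4·(…)^5.2 = 5.91×10^-8
D = 0.66·(6.40×10^-8 + 5.91×10^-8)^0.04 = 0.3493 m = 349 mm
Check: V = 4.31 m/s, Re = 9.91×10^5, f = 0.01356, h_f = 24.3 m ≈ 25.4 m ✓

D ≈ 349 mm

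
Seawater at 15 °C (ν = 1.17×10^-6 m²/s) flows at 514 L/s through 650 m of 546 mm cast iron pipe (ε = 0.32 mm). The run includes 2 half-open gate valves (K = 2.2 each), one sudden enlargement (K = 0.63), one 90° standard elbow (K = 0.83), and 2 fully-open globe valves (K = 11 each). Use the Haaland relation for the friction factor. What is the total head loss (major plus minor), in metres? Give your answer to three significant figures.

V = 4Q/(πD²) = 2.195 m/s; V²/2g = 0.2456 m
Re = 1.02×10^6, ε/D = 5.86×10^-4 → f = 0.01773 (Haaland)
Major: h_f = f(L/D)·V²/2g = 0.01773·1190·0.2456 = 5.184 m
Minor: ΣK = 27.9; h_m = ΣK·V²/2g = 6.843 m
Total H_L = 5.184 + 6.843 = 12.03 m

H_L ≈ 12.0 m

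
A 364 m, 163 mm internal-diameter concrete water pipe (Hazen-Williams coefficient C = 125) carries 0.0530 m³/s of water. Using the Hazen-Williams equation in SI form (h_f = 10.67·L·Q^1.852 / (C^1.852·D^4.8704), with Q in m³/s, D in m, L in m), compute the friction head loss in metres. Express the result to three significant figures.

h_f ≈ 15.1 m

h_f = 10.67·364·0.0530^1.852 / (125^1.852·0.163^4.8704) = 15.14 m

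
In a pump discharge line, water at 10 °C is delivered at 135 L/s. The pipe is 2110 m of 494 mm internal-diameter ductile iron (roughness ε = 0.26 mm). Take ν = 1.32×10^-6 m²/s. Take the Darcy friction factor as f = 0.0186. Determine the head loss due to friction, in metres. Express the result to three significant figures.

V = 4Q/(πD²) = 4·0.135/(π·0.494²) = 0.7044 m/s
h_f = f(L/D)V²/(2g) = 0.01860·(2110/0.494)·0.7044²/(2·9.81) = 2.009 m

h_f ≈ 2.01 m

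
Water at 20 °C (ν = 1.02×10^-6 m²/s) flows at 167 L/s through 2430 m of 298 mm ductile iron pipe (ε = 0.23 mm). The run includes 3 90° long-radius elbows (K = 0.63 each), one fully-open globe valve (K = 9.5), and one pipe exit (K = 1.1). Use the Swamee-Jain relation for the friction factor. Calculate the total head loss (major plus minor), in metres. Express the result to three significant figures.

H_L ≈ 49.1 m

V = 4Q/(πD²) = 2.394 m/s; V²/2g = 0.2922 m
Re = 7.00×10^5, ε/D = 7.72×10^-4 → f = 0.01908 (Swamee-Jain)
Major: h_f = f(L/D)·V²/2g = 0.01908·8154·0.2922 = 45.47 m
Minor: ΣK = 12.5; h_m = ΣK·V²/2g = 3.650 m
Total H_L = 45.47 + 3.650 = 49.12 m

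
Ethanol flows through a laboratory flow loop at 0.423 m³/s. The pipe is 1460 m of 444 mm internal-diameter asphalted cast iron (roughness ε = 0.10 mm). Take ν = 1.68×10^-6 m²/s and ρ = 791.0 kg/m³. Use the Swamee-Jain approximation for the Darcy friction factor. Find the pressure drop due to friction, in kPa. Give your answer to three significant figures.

Δp ≈ 149 kPa

V = 4Q/(πD²) = 4·0.423/(π·0.444²) = 2.732 m/s
Re = VD/ν = 2.732·0.444/1.68×10^-6 = 7.22×10^5 → turbulent
ε/D = 0.10/444 = 2.25×10^-4
Swamee-Jain: f = 0.01533
h_f = f(L/D)V²/(2g) = 0.01533·(1460/0.444)·2.732²/(2·9.81) = 19.17 m
Δp = ρg·h_f = 791.0·9.81·19.17 = 148.8 kPa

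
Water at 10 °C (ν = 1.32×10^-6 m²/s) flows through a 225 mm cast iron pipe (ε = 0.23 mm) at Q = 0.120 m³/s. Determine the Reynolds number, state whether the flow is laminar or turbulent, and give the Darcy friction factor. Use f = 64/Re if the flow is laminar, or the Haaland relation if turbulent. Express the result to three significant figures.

V = 4Q/(πD²) = 3.018 m/s
Re = VD/ν = 3.018·0.225/1.32×10^-6 = 5.14×10^5
Re > 4000 → turbulent; ε/D = 0.00102
Haaland: f = 0.02028

Re ≈ 5.14×10^5; turbulent; f ≈ 0.0203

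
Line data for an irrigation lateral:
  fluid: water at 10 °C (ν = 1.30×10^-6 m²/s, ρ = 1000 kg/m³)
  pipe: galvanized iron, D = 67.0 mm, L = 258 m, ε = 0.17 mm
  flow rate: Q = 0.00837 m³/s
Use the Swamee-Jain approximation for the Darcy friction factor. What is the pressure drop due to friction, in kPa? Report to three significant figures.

V = 4Q/(πD²) = 4·0.00837/(π·0.0670²) = 2.374 m/s
Re = VD/ν = 2.374·0.0670/1.30×10^-6 = 1.22×10^5 → turbulent
ε/D = 0.17/67.0 = 0.00254
Swamee-Jain: f = 0.02640
h_f = f(L/D)V²/(2g) = 0.02640·(258/0.0670)·2.374²/(2·9.81) = 29.20 m
Δp = ρg·h_f = 1000·9.81·29.20 = 286.5 kPa

Δp ≈ 286 kPa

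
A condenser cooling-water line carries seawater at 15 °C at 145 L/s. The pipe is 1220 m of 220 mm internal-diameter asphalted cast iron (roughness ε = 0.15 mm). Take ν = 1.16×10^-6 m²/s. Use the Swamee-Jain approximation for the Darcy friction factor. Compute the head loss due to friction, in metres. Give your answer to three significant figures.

V = 4Q/(πD²) = 4·0.145/(π·0.220²) = 3.814 m/s
Re = VD/ν = 3.814·0.220/1.16×10^-6 = 7.23×10^5 → turbulent
ε/D = 0.15/220 = 6.82×10^-4
Swamee-Jain: f = 0.01858
h_f = f(L/D)V²/(2g) = 0.01858·(1220/0.220)·3.814²/(2·9.81) = 76.42 m

h_f ≈ 76.4 m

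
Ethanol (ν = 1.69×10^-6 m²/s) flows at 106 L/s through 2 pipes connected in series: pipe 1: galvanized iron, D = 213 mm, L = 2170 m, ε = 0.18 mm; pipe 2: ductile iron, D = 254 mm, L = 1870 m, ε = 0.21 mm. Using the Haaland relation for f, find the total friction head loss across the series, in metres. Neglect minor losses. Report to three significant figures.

Pipe 1: V = 2.975 m/s, Re = 3.75×10^5, ε/D = 8.45×10^-4, f = 0.01966, h_1 = f(L/D)V²/2g = 90.36 m
Pipe 2: V = 2.092 m/s, Re = 3.14×10^5, ε/D = 8.27×10^-4, f = 0.01972, h_2 = f(L/D)V²/2g = 32.38 m
Series → Q common, losses add: H = Σh = 122.7 m

H ≈ 123 m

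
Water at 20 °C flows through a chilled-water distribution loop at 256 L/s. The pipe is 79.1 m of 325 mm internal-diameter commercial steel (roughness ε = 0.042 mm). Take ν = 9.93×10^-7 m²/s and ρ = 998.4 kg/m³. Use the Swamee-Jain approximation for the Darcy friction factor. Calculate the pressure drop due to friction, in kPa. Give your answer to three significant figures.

Δp ≈ 16.1 kPa

V = 4Q/(πD²) = 4·0.256/(π·0.325²) = 3.086 m/s
Re = VD/ν = 3.086·0.325/9.93×10^-7 = 1.01×10^6 → turbulent
ε/D = 0.042/325 = 1.29×10^-4
Swamee-Jain: f = 0.01391
h_f = f(L/D)V²/(2g) = 0.01391·(79.1/0.325)·3.086²/(2·9.81) = 1.643 m
Δp = ρg·h_f = 998.4·9.81·1.643 = 16.09 kPa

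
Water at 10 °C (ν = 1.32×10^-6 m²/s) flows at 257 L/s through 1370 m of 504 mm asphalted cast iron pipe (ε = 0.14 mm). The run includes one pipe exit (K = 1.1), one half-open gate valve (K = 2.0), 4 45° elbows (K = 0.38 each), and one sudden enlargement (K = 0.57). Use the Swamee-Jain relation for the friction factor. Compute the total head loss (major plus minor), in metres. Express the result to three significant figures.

V = 4Q/(πD²) = 1.288 m/s; V²/2g = 0.08458 m
Re = 4.92×10^5, ε/D = 2.78×10^-4 → f = 0.01621 (Swamee-Jain)
Major: h_f = f(L/D)·V²/2g = 0.01621·2718·0.08458 = 3.727 m
Minor: ΣK = 5.19; h_m = ΣK·V²/2g = 0.4390 m
Total H_L = 3.727 + 0.4390 = 4.166 m

H_L ≈ 4.17 m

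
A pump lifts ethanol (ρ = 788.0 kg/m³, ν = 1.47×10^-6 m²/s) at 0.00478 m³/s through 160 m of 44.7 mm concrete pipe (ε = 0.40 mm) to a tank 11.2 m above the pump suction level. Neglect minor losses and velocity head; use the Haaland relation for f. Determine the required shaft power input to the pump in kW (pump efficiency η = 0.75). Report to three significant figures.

P_shaft ≈ 3.66 kW

V = 4Q/(πD²) = 3.046 m/s; Re = 9.26×10^4; ε/D = 0.00895; f = 0.03724
h_f = f(L/D)V²/2g = 63.03 m
Total head H = z + h_f = 11.2 + 63.03 = 74.23 m
P_hyd = ρgQH = 788.0·9.81·0.00478·74.23 = 2.743 kW
P_shaft = P_hyd/η = 2.743/0.75 = 3.657 kW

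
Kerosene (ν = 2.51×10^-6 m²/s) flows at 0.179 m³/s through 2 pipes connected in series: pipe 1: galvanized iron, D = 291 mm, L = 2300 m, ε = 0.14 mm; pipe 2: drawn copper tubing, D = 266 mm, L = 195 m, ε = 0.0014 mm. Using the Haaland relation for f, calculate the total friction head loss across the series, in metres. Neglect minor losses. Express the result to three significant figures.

Pipe 1: V = 2.691 m/s, Re = 3.12×10^5, ε/D = 4.81×10^-4, f = 0.01792, h_1 = f(L/D)V²/2g = 52.28 m
Pipe 2: V = 3.221 m/s, Re = 3.41×10^5, ε/D = 5.26×10^-6, f = 0.01405, h_2 = f(L/D)V²/2g = 5.445 m
Series → Q common, losses add: H = Σh = 57.73 m

H ≈ 57.7 m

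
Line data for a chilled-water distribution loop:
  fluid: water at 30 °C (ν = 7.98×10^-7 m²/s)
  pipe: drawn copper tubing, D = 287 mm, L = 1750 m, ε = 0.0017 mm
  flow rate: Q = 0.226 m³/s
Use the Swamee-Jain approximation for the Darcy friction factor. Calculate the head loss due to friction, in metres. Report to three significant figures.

h_f ≈ 43.0 m

V = 4Q/(πD²) = 4·0.226/(π·0.287²) = 3.493 m/s
Re = VD/ν = 3.493·0.287/7.98×10^-7 = 1.26×10^6 → turbulent
ε/D = 0.0017/287 = 5.92×10^-6
Swamee-Jain: f = 0.01134
h_f = f(L/D)V²/(2g) = 0.01134·(1750/0.287)·3.493²/(2·9.81) = 43.03 m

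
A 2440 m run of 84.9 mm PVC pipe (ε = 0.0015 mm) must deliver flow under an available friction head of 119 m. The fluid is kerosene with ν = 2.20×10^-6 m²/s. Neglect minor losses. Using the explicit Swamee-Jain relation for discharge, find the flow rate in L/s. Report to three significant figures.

Swamee-Jain (Type II): Q = -0.965·√(gD⁵h_f/L)·ln[ε/(3.7D) + √(3.17ν²L/(gD³h_f))]
√(gD⁵h_f/L) = √(9.81·0.0849⁵·119/2440) = 0.001453
ε/(3.7D) = 4.78×10^-6; √(3.17ν²L/(gD³h_f)) = 2.29×10^-4
Q = -0.965·0.001453·ln(2.337×10^-4) = 0.01172 m³/s
Check: V = 2.07 m/s, Re = 7.99×10^4, f = 0.01883, h_f = 118 m ≈ 119 m ✓

Q ≈ 11.7 L/s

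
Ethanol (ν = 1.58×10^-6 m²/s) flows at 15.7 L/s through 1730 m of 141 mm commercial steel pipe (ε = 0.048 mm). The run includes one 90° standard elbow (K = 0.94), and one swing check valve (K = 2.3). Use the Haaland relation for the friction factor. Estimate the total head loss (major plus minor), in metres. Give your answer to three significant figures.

V = 4Q/(πD²) = 1.005 m/s; V²/2g = 0.05153 m
Re = 8.97×10^4, ε/D = 3.40×10^-4 → f = 0.01970 (Haaland)
Major: h_f = f(L/D)·V²/2g = 0.01970·12270·0.05153 = 12.45 m
Minor: ΣK = 3.24; h_m = ΣK·V²/2g = 0.1670 m
Total H_L = 12.45 + 0.1670 = 12.62 m

H_L ≈ 12.6 m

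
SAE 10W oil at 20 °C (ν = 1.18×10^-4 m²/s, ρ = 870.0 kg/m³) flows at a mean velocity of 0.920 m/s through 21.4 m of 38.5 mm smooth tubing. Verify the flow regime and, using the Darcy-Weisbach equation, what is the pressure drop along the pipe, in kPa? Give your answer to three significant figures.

Δp ≈ 43.6 kPa

Re = VD/ν = 0.920·0.03850/1.18×10^-4 = 300 → laminar (Re < 2300)
f = 64/Re = 0.2132
h_f = f(L/D)V²/(2g) = 0.2132·(21.4/0.03850)·0.920²/(2·9.81) = 5.113 m
Δp = ρg·h_f = 870.0·9.81·5.113 = 43.63 kPa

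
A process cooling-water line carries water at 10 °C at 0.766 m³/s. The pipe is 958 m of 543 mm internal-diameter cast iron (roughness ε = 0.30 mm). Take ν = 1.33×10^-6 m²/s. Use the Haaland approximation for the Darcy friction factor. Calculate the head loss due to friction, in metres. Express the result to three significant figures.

V = 4Q/(πD²) = 4·0.766/(π·0.543²) = 3.308 m/s
Re = VD/ν = 3.308·0.543/1.33×10^-6 = 1.35×10^6 → turbulent
ε/D = 0.30/543 = 5.52×10^-4
Haaland: f = 0.01742
h_f = f(L/D)V²/(2g) = 0.01742·(958/0.543)·3.308²/(2·9.81) = 17.14 m

h_f ≈ 17.1 m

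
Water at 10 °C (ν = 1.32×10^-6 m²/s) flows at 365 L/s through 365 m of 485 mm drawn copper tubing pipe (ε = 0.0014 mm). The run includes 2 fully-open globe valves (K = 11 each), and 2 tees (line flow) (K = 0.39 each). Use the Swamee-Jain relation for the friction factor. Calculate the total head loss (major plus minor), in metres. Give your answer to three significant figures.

V = 4Q/(πD²) = 1.976 m/s; V²/2g = 0.1989 m
Re = 7.26×10^5, ε/D = 2.89×10^-6 → f = 0.01232 (Swamee-Jain)
Major: h_f = f(L/D)·V²/2g = 0.01232·752.6·0.1989 = 1.844 m
Minor: ΣK = 22.8; h_m = ΣK·V²/2g = 4.532 m
Total H_L = 1.844 + 4.532 = 6.376 m

H_L ≈ 6.38 m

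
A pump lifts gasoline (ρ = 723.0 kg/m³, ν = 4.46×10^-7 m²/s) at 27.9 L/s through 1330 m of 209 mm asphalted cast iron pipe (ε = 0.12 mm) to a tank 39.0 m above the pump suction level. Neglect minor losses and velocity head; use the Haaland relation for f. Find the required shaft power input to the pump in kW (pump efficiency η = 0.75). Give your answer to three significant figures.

V = 4Q/(πD²) = 0.8132 m/s; Re = 3.81×10^5; ε/D = 5.74×10^-4; f = 0.01825
h_f = f(L/D)V²/2g = 3.915 m
Total head H = z + h_f = 39.0 + 3.915 = 42.92 m
P_hyd = ρgQH = 723.0·9.81·0.0279·42.92 = 8.492 kW
P_shaft = P_hyd/η = 8.492/0.75 = 11.32 kW

P_shaft ≈ 11.3 kW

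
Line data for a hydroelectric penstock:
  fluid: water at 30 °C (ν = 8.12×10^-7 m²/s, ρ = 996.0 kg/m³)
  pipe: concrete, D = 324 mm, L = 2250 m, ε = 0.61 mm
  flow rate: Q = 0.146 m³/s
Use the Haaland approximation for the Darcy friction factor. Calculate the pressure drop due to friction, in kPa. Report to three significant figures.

V = 4Q/(πD²) = 4·0.146/(π·0.324²) = 1.771 m/s
Re = VD/ν = 1.771·0.324/8.12×10^-7 = 7.07×10^5 → turbulent
ε/D = 0.61/324 = 0.00188
Haaland: f = 0.02333
h_f = f(L/D)V²/(2g) = 0.02333·(2250/0.324)·1.771²/(2·9.81) = 25.90 m
Δp = ρg·h_f = 996.0·9.81·25.90 = 253.0 kPa

Δp ≈ 253 kPa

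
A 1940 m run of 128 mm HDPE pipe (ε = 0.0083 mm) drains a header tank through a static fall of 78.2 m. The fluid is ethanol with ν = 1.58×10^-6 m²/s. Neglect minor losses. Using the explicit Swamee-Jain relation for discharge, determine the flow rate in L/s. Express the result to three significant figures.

Q ≈ 32.3 L/s

Swamee-Jain (Type II): Q = -0.965·√(gD⁵h_f/L)·ln[ε/(3.7D) + √(3.17ν²L/(gD³h_f))]
√(gD⁵h_f/L) = √(9.81·0.128⁵·78.2/1940) = 0.003686
ε/(3.7D) = 1.75×10^-5; √(3.17ν²L/(gD³h_f)) = 9.77×10^-5
Q = -0.965·0.003686·ln(1.152×10^-4) = 0.03226 m³/s
Check: V = 2.51 m/s, Re = 2.03×10^5, f = 0.01606, h_f = 78.0 m ≈ 78.2 m ✓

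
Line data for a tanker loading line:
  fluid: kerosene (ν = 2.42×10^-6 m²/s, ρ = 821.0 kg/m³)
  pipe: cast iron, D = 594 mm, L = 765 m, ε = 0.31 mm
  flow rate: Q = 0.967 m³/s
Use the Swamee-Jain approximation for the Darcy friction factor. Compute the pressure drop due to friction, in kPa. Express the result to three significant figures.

V = 4Q/(πD²) = 4·0.967/(π·0.594²) = 3.490 m/s
Re = VD/ν = 3.490·0.594/2.42×10^-6 = 8.57×10^5 → turbulent
ε/D = 0.31/594 = 5.22×10^-4
Swamee-Jain: f = 0.01753
h_f = f(L/D)V²/(2g) = 0.01753·(765/0.594)·3.490²/(2·9.81) = 14.01 m
Δp = ρg·h_f = 821.0·9.81·14.01 = 112.8 kPa

Δp ≈ 113 kPa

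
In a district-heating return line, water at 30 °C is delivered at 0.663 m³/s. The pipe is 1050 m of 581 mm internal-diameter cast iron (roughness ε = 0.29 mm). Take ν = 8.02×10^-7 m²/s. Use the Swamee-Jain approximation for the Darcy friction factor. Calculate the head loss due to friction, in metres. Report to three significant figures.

h_f ≈ 9.82 m

V = 4Q/(πD²) = 4·0.663/(π·0.581²) = 2.501 m/s
Re = VD/ν = 2.501·0.581/8.02×10^-7 = 1.81×10^6 → turbulent
ε/D = 0.29/581 = 4.99×10^-4
Swamee-Jain: f = 0.01705
h_f = f(L/D)V²/(2g) = 0.01705·(1050/0.581)·2.501²/(2·9.81) = 9.823 m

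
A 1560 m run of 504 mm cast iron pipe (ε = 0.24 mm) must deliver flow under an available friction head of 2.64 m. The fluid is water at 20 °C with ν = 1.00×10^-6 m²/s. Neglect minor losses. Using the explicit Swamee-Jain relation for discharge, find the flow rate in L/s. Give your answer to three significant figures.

Q ≈ 195 L/s

Swamee-Jain (Type II): Q = -0.965·√(gD⁵h_f/L)·ln[ε/(3.7D) + √(3.17ν²L/(gD³h_f))]
√(gD⁵h_f/L) = √(9.81·0.504⁵·2.64/1560) = 0.02324
ε/(3.7D) = 1.29×10^-4; √(3.17ν²L/(gD³h_f)) = 3.86×10^-5
Q = -0.965·0.02324·ln(1.673×10^-4) = 0.1950 m³/s
Check: V = 0.977 m/s, Re = 4.93×10^5, f = 0.01764, h_f = 2.66 m ≈ 2.64 m ✓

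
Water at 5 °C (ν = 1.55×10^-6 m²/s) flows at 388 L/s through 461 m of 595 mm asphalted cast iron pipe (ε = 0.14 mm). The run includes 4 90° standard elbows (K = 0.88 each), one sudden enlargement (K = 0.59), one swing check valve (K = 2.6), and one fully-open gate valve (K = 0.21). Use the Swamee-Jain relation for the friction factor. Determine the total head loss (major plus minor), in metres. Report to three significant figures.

H_L ≈ 1.90 m

V = 4Q/(πD²) = 1.395 m/s; V²/2g = 0.09925 m
Re = 5.36×10^5, ε/D = 2.35×10^-4 → f = 0.01575 (Swamee-Jain)
Major: h_f = f(L/D)·V²/2g = 0.01575·774.8·0.09925 = 1.211 m
Minor: ΣK = 6.92; h_m = ΣK·V²/2g = 0.6868 m
Total H_L = 1.211 + 0.6868 = 1.898 m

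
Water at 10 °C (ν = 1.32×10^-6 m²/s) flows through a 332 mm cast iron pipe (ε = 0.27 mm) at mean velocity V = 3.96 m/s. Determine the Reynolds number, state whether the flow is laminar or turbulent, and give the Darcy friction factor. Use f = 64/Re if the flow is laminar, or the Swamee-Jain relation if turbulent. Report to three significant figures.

Re ≈ 9.96×10^5; turbulent; f ≈ 0.0191

Re = VD/ν = 3.960·0.332/1.32×10^-6 = 9.96×10^5
Re > 4000 → turbulent; ε/D = 8.13×10^-4
Swamee-Jain: f = 0.01913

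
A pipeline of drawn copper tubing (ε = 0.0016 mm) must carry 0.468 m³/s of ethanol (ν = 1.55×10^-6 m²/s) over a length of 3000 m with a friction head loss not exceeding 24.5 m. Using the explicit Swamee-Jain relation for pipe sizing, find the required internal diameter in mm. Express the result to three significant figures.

Swamee-Jain (Type III): D = 0.66·[ε^1.25·(LQ²/(gh_f))^4.75 + ν·Q^9.4·(L/(gh_f))^5.2]^0.04
LQ²/(gh_f) = 2.734; L/(gh_f) = 12.48
Term 1 = ε^1.25·(…)^4.75 = 6.76×10^-6; Term 2 = ν·Q^9.4·(…)^5.2 = 6.18×10^-4
D = 0.66·(6.76×10^-6 + 6.18×10^-4)^0.04 = 0.4913 m = 491 mm
Check: V = 2.47 m/s, Re = 7.82×10^5, f = 0.01217, h_f = 23.1 m ≈ 24.5 m ✓

D ≈ 491 mm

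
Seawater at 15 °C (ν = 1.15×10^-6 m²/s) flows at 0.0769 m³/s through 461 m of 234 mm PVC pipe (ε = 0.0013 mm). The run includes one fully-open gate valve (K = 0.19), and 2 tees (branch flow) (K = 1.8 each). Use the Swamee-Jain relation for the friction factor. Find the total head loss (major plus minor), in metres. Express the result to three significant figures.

V = 4Q/(πD²) = 1.788 m/s; V²/2g = 0.1630 m
Re = 3.64×10^5, ε/D = 5.56×10^-6 → f = 0.01394 (Swamee-Jain)
Major: h_f = f(L/D)·V²/2g = 0.01394·1970·0.1630 = 4.476 m
Minor: ΣK = 3.79; h_m = ΣK·V²/2g = 0.6177 m
Total H_L = 4.476 + 0.6177 = 5.094 m

H_L ≈ 5.09 m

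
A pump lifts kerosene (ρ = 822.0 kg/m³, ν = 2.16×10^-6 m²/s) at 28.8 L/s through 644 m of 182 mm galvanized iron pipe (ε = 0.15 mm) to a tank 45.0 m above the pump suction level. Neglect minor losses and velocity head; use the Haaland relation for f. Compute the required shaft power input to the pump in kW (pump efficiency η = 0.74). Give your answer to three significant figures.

P_shaft ≈ 15.6 kW

V = 4Q/(πD²) = 1.107 m/s; Re = 9.33×10^4; ε/D = 8.24×10^-4; f = 0.02149
h_f = f(L/D)V²/2g = 4.750 m
Total head H = z + h_f = 45.0 + 4.750 = 49.75 m
P_hyd = ρgQH = 822.0·9.81·0.0288·49.75 = 11.55 kW
P_shaft = P_hyd/η = 11.55/0.74 = 15.61 kW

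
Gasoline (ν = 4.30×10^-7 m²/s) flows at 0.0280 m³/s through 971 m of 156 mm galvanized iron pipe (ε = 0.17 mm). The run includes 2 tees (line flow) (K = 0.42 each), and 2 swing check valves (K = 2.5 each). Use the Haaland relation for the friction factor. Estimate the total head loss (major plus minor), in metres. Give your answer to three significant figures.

H_L ≈ 14.6 m

V = 4Q/(πD²) = 1.465 m/s; V²/2g = 0.1094 m
Re = 5.31×10^5, ε/D = 0.00109 → f = 0.02056 (Haaland)
Major: h_f = f(L/D)·V²/2g = 0.02056·6224·0.1094 = 14.00 m
Minor: ΣK = 5.84; h_m = ΣK·V²/2g = 0.6388 m
Total H_L = 14.00 + 0.6388 = 14.63 m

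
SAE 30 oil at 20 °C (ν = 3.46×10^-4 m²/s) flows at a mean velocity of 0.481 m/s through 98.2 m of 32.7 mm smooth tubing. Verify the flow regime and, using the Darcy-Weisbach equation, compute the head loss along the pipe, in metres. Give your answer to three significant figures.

Re = VD/ν = 0.481·0.03270/3.46×10^-4 = 45.5 → laminar (Re < 2300)
f = 64/Re = 1.408
h_f = f(L/D)V²/(2g) = 1.408·(98.2/0.03270)·0.481²/(2·9.81) = 49.86 m

h_f ≈ 49.9 m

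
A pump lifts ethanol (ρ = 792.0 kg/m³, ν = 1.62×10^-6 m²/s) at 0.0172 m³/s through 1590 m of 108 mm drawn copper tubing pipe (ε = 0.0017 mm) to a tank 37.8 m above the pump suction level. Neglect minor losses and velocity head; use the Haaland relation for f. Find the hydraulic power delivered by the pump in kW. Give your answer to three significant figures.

V = 4Q/(πD²) = 1.878 m/s; Re = 1.25×10^5; ε/D = 1.57×10^-5; f = 0.01709
h_f = f(L/D)V²/2g = 45.20 m
Total head H = z + h_f = 37.8 + 45.20 = 83.00 m
P_hyd = ρgQH = 792.0·9.81·0.0172·83.00 = 11.09 kW

P_hyd ≈ 11.1 kW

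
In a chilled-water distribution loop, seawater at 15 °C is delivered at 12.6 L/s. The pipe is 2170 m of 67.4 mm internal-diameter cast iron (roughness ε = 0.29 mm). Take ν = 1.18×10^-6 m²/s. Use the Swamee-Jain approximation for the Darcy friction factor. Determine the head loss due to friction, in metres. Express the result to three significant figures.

h_f ≈ 608 m

V = 4Q/(πD²) = 4·0.0126/(π·0.0674²) = 3.532 m/s
Re = VD/ν = 3.532·0.0674/1.18×10^-6 = 2.02×10^5 → turbulent
ε/D = 0.29/67.4 = 0.00430
Swamee-Jain: f = 0.02973
h_f = f(L/D)V²/(2g) = 0.02973·(2170/0.0674)·3.532²/(2·9.81) = 608.4 m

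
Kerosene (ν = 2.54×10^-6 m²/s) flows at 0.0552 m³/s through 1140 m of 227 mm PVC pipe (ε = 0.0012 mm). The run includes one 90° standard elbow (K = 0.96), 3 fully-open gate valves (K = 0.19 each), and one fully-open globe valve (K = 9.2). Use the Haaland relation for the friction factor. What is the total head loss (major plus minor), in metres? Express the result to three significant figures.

H_L ≈ 9.17 m

V = 4Q/(πD²) = 1.364 m/s; V²/2g = 0.09482 m
Re = 1.22×10^5, ε/D = 5.29×10^-6 → f = 0.01713 (Haaland)
Major: h_f = f(L/D)·V²/2g = 0.01713·5022·0.09482 = 8.157 m
Minor: ΣK = 10.7; h_m = ΣK·V²/2g = 1.017 m
Total H_L = 8.157 + 1.017 = 9.175 m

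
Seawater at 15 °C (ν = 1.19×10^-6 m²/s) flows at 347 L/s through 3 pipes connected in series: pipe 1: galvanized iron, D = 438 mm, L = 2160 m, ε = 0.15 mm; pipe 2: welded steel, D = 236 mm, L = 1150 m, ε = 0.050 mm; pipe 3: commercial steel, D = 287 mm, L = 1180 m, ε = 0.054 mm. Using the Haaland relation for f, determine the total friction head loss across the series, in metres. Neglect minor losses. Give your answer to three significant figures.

H ≈ 333 m

Pipe 1: V = 2.303 m/s, Re = 8.48×10^5, ε/D = 3.42×10^-4, f = 0.01607, h_1 = f(L/D)V²/2g = 21.42 m
Pipe 2: V = 7.933 m/s, Re = 1.57×10^6, ε/D = 2.12×10^-4, f = 0.01445, h_2 = f(L/D)V²/2g = 225.9 m
Pipe 3: V = 5.364 m/s, Re = 1.29×10^6, ε/D = 1.88×10^-4, f = 0.01428, h_3 = f(L/D)V²/2g = 86.12 m
Series → Q common, losses add: H = Σh = 333.4 m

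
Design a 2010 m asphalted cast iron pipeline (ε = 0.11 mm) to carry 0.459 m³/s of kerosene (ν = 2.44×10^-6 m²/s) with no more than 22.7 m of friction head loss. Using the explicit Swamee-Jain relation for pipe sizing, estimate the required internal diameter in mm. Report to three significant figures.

D ≈ 482 mm

Swamee-Jain (Type III): D = 0.66·[ε^1.25·(LQ²/(gh_f))^4.75 + ν·Q^9.4·(L/(gh_f))^5.2]^0.04
LQ²/(gh_f) = 1.902; L/(gh_f) = 9.026
Term 1 = ε^1.25·(…)^4.75 = 2.39×10^-4; Term 2 = ν·Q^9.4·(…)^5.2 = 1.50×10^-4
D = 0.66·(2.39×10^-4 + 1.50×10^-4)^0.04 = 0.4821 m = 482 mm
Check: V = 2.51 m/s, Re = 4.97×10^5, f = 0.01578, h_f = 21.2 m ≈ 22.7 m ✓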